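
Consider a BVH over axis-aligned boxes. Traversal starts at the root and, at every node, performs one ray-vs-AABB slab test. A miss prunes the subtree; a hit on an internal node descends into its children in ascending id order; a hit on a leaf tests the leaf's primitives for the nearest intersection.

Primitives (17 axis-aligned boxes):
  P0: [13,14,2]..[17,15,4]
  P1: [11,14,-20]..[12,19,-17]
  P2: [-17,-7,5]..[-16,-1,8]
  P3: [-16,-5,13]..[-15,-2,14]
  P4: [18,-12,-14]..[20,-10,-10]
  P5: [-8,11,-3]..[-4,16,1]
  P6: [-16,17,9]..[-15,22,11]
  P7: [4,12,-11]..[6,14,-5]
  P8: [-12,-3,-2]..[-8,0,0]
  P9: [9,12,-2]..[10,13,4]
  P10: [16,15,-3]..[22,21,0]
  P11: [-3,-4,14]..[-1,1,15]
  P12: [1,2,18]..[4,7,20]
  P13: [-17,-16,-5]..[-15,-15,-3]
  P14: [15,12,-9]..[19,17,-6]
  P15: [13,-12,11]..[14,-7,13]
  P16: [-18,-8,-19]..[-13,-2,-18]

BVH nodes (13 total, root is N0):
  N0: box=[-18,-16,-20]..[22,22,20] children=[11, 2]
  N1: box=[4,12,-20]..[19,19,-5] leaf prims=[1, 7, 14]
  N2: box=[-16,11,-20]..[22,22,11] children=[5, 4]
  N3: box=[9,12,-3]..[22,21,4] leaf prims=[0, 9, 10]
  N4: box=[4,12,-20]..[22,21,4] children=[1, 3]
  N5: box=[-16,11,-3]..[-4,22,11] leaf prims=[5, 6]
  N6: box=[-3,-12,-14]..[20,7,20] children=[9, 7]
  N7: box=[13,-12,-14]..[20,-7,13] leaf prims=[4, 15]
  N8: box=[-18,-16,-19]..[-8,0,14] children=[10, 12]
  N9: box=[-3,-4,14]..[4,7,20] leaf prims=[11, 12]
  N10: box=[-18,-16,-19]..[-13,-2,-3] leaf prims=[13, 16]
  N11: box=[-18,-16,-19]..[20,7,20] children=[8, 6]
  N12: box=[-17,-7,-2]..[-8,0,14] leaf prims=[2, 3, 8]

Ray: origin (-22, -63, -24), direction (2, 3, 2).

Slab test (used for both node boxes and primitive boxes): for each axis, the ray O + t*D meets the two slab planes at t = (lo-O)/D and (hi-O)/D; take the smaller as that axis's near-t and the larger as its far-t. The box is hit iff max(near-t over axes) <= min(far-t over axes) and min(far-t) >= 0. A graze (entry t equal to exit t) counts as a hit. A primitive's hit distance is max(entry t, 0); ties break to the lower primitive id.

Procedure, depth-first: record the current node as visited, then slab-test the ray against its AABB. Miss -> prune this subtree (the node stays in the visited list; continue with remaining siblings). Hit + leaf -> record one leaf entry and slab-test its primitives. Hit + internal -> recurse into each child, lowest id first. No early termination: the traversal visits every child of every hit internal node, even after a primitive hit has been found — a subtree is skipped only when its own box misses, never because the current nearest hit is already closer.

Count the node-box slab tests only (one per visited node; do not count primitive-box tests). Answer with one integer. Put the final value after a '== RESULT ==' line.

Trace the traversal:
N0 x:[2,22] y:[47/3,85/3] z:[2,22] -> hit [47/3,22], descend [2, 11]
  N2 x:[3,22] y:[74/3,85/3] z:[2,35/2] -> miss, prune
  N11 x:[2,21] y:[47/3,70/3] z:[5/2,22] -> hit [47/3,21], descend [6, 8]
    N6 x:[19/2,21] y:[17,70/3] z:[5,22] -> hit [17,21], descend [7, 9]
      N7 x:[35/2,21] y:[17,56/3] z:[5,37/2] -> hit [35/2,37/2] leaf, test {P4(miss), P15@t=35/2}
      N9 x:[19/2,13] y:[59/3,70/3] z:[19,22] -> miss, prune
    N8 x:[2,7] y:[47/3,21] z:[5/2,19] -> miss, prune

Summary -> nodes [0, 2, 11, 6, 7, 9, 8]; box-tests=7; leaf-entries=1; first=P15

== RESULT ==
7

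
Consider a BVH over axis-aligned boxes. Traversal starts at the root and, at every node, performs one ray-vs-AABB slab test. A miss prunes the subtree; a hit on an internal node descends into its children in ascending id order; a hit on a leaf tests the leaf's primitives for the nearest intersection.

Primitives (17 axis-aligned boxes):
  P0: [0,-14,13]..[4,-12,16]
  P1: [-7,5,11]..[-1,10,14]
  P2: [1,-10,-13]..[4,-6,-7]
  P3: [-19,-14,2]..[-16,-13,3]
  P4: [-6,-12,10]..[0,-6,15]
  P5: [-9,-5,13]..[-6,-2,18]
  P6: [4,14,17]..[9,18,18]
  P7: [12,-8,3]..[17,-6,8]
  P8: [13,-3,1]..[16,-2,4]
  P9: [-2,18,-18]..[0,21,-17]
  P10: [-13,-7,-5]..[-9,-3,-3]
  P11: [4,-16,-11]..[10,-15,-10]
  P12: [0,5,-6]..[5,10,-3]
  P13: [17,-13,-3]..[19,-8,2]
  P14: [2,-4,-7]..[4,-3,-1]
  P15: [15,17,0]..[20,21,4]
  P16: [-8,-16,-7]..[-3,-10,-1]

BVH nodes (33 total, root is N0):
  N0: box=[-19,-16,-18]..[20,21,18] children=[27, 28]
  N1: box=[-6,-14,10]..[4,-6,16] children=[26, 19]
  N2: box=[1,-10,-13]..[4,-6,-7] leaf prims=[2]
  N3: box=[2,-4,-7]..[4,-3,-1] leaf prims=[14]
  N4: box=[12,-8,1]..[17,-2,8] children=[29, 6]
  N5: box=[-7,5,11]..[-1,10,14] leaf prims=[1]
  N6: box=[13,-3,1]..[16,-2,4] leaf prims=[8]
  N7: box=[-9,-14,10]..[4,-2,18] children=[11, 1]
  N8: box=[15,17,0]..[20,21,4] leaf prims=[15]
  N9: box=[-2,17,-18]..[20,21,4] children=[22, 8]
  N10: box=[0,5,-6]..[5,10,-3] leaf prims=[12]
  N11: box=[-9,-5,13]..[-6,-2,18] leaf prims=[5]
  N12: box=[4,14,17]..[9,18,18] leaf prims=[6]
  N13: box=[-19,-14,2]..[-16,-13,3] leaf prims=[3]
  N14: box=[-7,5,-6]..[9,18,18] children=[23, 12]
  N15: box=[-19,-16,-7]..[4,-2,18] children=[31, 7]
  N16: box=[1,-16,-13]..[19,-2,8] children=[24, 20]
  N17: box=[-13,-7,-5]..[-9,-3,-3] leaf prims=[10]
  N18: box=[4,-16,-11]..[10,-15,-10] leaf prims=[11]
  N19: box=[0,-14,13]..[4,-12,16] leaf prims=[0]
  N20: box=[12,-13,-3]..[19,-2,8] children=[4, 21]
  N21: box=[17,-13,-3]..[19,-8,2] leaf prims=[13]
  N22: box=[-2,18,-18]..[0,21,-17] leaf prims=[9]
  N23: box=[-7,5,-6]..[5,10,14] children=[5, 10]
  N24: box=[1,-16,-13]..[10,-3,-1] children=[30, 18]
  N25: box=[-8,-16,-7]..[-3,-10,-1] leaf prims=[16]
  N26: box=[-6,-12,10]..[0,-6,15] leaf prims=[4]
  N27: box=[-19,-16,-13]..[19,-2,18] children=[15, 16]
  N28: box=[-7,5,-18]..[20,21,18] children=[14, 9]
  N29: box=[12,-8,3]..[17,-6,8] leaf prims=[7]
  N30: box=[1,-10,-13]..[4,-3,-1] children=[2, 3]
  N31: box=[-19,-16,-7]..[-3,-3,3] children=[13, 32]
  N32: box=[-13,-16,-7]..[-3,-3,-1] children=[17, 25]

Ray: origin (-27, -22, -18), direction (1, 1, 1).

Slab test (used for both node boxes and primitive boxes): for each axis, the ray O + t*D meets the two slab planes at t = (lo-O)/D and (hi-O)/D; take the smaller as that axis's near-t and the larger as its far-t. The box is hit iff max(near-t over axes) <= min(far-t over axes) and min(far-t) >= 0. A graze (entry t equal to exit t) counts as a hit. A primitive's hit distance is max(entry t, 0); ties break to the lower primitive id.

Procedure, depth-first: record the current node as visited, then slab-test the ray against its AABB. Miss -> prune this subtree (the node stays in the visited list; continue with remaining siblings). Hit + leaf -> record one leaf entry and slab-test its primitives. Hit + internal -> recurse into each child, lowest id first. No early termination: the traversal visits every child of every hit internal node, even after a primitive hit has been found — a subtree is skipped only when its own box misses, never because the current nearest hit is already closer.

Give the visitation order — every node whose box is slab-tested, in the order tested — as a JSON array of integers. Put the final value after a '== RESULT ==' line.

Walk:
N0 x:[8,47] y:[6,43] z:[0,36] -> hit [8,36], descend [27, 28]
  N27 x:[8,46] y:[6,20] z:[5,36] -> hit [8,20], descend [15, 16]
    N15 x:[8,31] y:[6,20] z:[11,36] -> hit [11,20], descend [7, 31]
      N7 x:[18,31] y:[8,20] z:[28,36] -> miss, prune
      N31 x:[8,24] y:[6,19] z:[11,21] -> hit [11,19], descend [13, 32]
        N13 x:[8,11] y:[8,9] z:[20,21] -> miss, prune
        N32 x:[14,24] y:[6,19] z:[11,17] -> hit [14,17], descend [17, 25]
          N17 x:[14,18] y:[15,19] z:[13,15] -> hit [15,15] leaf, test {P10@t=15}
          N25 x:[19,24] y:[6,12] z:[11,17] -> miss, prune
    N16 x:[28,46] y:[6,20] z:[5,26] -> miss, prune
  N28 x:[20,47] y:[27,43] z:[0,36] -> hit [27,36], descend [9, 14]
    N9 x:[25,47] y:[39,43] z:[0,22] -> miss, prune
    N14 x:[20,36] y:[27,40] z:[12,36] -> hit [27,36], descend [12, 23]
      N12 x:[31,36] y:[36,40] z:[35,36] -> hit [36,36] leaf, test {P6@t=36}
      N23 x:[20,32] y:[27,32] z:[12,32] -> hit [27,32], descend [5, 10]
        N5 x:[20,26] y:[27,32] z:[29,32] -> miss, prune
        N10 x:[27,32] y:[27,32] z:[12,15] -> miss, prune

17 AABB tests over nodes [0, 27, 15, 7, 31, 13, 32, 17, 25, 16, 28, 9, 14, 12, 23, 5, 10]; 2 leaves entered; closest P10.

== RESULT ==
[0, 27, 15, 7, 31, 13, 32, 17, 25, 16, 28, 9, 14, 12, 23, 5, 10]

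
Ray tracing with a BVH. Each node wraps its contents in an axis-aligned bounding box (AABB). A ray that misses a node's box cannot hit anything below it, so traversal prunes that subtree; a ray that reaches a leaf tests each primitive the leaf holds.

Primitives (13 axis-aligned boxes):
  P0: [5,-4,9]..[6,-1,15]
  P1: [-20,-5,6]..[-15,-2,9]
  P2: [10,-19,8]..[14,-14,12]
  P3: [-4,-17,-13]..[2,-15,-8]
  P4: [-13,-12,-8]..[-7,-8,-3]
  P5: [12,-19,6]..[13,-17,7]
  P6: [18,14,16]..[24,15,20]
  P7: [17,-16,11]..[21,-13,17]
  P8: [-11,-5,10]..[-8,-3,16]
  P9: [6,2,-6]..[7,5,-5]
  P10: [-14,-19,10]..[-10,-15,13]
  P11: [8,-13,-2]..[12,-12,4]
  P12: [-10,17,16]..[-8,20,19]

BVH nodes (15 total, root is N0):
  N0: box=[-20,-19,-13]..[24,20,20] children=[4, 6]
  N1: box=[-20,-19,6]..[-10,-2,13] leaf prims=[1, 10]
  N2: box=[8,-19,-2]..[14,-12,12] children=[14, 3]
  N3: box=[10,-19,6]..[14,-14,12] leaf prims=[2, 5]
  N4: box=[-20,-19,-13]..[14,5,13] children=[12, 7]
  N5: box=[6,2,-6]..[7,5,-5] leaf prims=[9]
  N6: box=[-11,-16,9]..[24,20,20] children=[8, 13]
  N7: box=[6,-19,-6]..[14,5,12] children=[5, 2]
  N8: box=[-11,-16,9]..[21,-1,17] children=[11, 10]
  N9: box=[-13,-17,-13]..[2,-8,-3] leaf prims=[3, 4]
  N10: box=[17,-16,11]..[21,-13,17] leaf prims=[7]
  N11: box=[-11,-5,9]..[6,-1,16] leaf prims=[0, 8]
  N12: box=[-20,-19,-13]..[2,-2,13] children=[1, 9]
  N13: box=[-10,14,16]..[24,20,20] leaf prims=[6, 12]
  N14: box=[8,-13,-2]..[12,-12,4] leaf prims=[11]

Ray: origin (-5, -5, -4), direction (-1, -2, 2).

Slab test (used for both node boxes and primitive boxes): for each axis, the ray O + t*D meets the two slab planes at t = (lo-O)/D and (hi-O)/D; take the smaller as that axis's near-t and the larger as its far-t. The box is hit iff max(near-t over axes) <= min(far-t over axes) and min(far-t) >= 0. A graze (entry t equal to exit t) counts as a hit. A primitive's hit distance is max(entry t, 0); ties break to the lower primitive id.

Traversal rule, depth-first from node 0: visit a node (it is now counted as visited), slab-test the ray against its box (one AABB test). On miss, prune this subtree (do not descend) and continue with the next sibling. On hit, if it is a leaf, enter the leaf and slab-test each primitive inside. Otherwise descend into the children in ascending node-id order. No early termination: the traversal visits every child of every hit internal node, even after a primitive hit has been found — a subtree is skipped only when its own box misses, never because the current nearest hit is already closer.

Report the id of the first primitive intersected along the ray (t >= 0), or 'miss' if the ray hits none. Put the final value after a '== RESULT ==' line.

Walk:
N0 x:[-29,15] y:[-25/2,7] z:[-9/2,12] -> hit [-9/2,7], descend [4, 6]
  N4 x:[-19,15] y:[-5,7] z:[-9/2,17/2] -> hit [-9/2,7], descend [7, 12]
    N7 x:[-19,-11] y:[-5,7] z:[-1,8] -> miss, prune
    N12 x:[-7,15] y:[-3/2,7] z:[-9/2,17/2] -> hit [-3/2,7], descend [1, 9]
      N1 x:[5,15] y:[-3/2,7] z:[5,17/2] -> hit [5,7] leaf, test {P1(miss), P10@t=7}
      N9 x:[-7,8] y:[3/2,6] z:[-9/2,1/2] -> miss, prune
  N6 x:[-29,6] y:[-25/2,11/2] z:[13/2,12] -> miss, prune

order=[0, 4, 7, 12, 1, 9, 6]  |boxes|=7  |leaves|=1  hit=P10

== RESULT ==
10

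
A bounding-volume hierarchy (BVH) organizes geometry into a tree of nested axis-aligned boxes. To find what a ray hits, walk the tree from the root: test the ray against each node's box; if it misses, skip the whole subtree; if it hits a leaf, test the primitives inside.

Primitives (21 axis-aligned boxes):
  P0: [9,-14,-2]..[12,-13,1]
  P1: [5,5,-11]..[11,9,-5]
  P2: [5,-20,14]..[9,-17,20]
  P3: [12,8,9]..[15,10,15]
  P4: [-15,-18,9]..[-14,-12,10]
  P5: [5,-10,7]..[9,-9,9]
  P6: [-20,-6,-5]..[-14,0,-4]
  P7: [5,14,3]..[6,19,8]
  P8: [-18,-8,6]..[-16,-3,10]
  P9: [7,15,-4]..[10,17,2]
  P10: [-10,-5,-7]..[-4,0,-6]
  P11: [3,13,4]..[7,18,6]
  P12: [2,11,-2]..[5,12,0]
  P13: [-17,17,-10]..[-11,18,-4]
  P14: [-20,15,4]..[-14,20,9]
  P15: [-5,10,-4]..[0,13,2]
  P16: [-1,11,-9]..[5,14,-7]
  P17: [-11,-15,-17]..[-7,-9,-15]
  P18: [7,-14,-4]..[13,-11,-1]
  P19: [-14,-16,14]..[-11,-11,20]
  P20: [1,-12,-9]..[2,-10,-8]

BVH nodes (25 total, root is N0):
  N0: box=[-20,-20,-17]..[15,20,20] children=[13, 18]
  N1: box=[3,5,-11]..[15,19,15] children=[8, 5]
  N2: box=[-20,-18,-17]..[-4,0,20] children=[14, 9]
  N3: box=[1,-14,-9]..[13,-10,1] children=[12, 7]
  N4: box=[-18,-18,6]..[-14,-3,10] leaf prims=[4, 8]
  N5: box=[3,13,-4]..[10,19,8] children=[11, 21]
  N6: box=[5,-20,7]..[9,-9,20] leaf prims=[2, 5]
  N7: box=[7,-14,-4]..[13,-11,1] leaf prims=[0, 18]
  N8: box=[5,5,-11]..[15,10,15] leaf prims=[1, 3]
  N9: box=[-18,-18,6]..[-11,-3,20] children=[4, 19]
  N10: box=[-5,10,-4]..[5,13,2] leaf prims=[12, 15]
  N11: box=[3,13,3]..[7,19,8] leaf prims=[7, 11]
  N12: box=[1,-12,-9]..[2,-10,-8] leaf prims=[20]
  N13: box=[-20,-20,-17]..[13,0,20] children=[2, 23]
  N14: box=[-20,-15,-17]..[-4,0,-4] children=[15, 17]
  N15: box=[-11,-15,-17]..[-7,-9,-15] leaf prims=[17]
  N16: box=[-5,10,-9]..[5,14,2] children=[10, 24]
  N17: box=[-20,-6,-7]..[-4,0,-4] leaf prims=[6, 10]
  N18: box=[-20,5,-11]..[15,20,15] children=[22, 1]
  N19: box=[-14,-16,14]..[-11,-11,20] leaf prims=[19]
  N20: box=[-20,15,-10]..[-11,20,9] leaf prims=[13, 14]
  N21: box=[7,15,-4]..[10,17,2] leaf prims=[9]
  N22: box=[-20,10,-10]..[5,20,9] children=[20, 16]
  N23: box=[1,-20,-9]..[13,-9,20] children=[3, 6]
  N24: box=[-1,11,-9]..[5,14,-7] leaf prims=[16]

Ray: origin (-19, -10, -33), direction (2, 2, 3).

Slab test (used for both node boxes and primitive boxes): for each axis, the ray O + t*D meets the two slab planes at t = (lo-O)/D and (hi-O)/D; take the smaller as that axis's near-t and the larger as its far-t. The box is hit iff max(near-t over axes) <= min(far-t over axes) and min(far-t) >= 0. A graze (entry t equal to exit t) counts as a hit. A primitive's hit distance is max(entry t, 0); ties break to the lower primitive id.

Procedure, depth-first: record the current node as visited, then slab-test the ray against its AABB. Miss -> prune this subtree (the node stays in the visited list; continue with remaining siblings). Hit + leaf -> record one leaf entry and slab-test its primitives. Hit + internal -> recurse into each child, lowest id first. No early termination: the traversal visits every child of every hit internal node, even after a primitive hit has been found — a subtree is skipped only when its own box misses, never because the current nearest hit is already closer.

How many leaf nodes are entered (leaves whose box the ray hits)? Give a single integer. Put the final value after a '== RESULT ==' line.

Walk:
N0 x:[-1/2,17] y:[-5,15] z:[16/3,53/3] -> hit [16/3,15], descend [13, 18]
  N13 x:[-1/2,16] y:[-5,5] z:[16/3,53/3] -> miss, prune
  N18 x:[-1/2,17] y:[15/2,15] z:[22/3,16] -> hit [15/2,15], descend [1, 22]
    N1 x:[11,17] y:[15/2,29/2] z:[22/3,16] -> hit [11,29/2], descend [5, 8]
      N5 x:[11,29/2] y:[23/2,29/2] z:[29/3,41/3] -> hit [23/2,41/3], descend [11, 21]
        N11 x:[11,13] y:[23/2,29/2] z:[12,41/3] -> hit [12,13] leaf, test {P7@t=12, P11@t=37/3}
        N21 x:[13,29/2] y:[25/2,27/2] z:[29/3,35/3] -> miss, prune
      N8 x:[12,17] y:[15/2,10] z:[22/3,16] -> miss, prune
    N22 x:[-1/2,12] y:[10,15] z:[23/3,14] -> hit [10,12], descend [16, 20]
      N16 x:[7,12] y:[10,12] z:[8,35/3] -> hit [10,35/3], descend [10, 24]
        N10 x:[7,12] y:[10,23/2] z:[29/3,35/3] -> hit [10,23/2] leaf, test {P12@t=21/2, P15(miss)}
        N24 x:[9,12] y:[21/2,12] z:[8,26/3] -> miss, prune
      N20 x:[-1/2,4] y:[25/2,15] z:[23/3,14] -> miss, prune

Summary -> nodes [0, 13, 18, 1, 5, 11, 21, 8, 22, 16, 10, 24, 20]; box-tests=13; leaf-entries=2; first=P12

== RESULT ==
2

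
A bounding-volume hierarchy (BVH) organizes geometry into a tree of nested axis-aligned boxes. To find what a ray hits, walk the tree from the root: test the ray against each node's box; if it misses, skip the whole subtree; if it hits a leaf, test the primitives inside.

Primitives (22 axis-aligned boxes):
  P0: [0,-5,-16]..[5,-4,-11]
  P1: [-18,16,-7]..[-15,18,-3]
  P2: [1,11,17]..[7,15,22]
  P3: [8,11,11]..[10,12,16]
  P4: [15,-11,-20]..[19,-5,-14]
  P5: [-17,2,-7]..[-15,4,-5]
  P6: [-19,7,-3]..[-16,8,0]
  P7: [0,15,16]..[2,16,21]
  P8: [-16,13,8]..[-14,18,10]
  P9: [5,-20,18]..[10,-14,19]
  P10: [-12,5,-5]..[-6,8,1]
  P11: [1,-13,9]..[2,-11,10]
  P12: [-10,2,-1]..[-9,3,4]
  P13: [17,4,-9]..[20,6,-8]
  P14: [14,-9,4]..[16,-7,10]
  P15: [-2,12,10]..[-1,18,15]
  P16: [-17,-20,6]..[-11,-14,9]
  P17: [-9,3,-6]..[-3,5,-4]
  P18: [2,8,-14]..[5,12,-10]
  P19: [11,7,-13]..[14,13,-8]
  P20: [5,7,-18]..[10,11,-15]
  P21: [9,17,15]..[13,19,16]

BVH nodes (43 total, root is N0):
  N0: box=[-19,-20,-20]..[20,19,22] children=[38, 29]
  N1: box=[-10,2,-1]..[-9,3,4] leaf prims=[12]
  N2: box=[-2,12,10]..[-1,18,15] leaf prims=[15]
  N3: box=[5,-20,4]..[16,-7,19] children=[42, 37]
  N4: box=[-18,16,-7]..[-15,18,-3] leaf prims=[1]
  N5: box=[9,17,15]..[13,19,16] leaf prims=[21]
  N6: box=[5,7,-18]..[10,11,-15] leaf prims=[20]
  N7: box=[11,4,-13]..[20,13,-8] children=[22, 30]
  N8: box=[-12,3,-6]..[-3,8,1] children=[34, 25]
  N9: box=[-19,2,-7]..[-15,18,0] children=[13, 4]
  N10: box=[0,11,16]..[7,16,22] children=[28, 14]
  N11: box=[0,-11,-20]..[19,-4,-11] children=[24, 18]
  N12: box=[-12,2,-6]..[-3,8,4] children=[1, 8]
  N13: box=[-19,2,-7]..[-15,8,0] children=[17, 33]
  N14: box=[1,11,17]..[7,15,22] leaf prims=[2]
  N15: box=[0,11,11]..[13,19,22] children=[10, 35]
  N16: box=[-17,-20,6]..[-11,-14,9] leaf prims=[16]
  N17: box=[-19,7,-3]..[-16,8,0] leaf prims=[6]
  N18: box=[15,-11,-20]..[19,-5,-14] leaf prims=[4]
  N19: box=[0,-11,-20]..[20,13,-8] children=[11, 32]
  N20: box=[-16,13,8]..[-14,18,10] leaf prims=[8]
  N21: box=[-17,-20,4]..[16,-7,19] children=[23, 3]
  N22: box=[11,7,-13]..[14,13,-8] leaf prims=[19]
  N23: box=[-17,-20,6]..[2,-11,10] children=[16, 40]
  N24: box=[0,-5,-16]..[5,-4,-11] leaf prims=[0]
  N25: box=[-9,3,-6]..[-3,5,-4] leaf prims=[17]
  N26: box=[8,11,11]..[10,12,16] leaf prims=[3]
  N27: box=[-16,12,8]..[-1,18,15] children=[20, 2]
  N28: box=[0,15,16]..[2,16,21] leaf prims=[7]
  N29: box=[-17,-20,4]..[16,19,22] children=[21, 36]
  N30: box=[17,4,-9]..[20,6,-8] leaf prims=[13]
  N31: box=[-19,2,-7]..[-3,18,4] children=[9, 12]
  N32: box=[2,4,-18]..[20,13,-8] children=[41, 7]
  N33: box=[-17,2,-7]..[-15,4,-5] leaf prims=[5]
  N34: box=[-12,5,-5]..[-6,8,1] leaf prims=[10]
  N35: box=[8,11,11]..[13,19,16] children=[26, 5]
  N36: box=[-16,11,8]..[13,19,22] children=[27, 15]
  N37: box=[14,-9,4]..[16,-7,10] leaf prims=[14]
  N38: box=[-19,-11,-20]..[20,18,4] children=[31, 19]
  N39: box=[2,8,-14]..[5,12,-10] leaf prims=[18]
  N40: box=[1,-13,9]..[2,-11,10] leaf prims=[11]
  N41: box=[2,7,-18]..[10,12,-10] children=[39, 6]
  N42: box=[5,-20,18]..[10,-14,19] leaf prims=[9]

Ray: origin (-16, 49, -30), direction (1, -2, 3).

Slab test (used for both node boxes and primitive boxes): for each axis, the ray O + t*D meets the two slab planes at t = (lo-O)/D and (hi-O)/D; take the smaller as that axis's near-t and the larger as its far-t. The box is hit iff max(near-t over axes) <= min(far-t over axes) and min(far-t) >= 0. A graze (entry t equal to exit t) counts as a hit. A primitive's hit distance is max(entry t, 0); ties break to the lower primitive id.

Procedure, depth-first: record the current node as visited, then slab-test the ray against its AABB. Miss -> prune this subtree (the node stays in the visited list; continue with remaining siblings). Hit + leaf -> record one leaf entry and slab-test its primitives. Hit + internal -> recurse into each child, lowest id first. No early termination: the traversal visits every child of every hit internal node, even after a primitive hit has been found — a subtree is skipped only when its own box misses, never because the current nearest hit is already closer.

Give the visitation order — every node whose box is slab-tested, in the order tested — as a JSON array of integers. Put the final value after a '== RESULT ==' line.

Walk:
N0 x:[-3,36] y:[15,69/2] z:[10/3,52/3] -> hit [15,52/3], descend [29, 38]
  N29 x:[-1,32] y:[15,69/2] z:[34/3,52/3] -> hit [15,52/3], descend [21, 36]
    N21 x:[-1,32] y:[28,69/2] z:[34/3,49/3] -> miss, prune
    N36 x:[0,29] y:[15,19] z:[38/3,52/3] -> hit [15,52/3], descend [15, 27]
      N15 x:[16,29] y:[15,19] z:[41/3,52/3] -> hit [16,52/3], descend [10, 35]
        N10 x:[16,23] y:[33/2,19] z:[46/3,52/3] -> hit [33/2,52/3], descend [14, 28]
          N14 x:[17,23] y:[17,19] z:[47/3,52/3] -> hit [17,52/3] leaf, test {P2@t=17}
          N28 x:[16,18] y:[33/2,17] z:[46/3,17] -> hit [33/2,17] leaf, test {P7@t=33/2}
        N35 x:[24,29] y:[15,19] z:[41/3,46/3] -> miss, prune
      N27 x:[0,15] y:[31/2,37/2] z:[38/3,15] -> miss, prune
  N38 x:[-3,36] y:[31/2,30] z:[10/3,34/3] -> miss, prune

order=[0, 29, 21, 36, 15, 10, 14, 28, 35, 27, 38]  |boxes|=11  |leaves|=2  hit=P7

== RESULT ==
[0, 29, 21, 36, 15, 10, 14, 28, 35, 27, 38]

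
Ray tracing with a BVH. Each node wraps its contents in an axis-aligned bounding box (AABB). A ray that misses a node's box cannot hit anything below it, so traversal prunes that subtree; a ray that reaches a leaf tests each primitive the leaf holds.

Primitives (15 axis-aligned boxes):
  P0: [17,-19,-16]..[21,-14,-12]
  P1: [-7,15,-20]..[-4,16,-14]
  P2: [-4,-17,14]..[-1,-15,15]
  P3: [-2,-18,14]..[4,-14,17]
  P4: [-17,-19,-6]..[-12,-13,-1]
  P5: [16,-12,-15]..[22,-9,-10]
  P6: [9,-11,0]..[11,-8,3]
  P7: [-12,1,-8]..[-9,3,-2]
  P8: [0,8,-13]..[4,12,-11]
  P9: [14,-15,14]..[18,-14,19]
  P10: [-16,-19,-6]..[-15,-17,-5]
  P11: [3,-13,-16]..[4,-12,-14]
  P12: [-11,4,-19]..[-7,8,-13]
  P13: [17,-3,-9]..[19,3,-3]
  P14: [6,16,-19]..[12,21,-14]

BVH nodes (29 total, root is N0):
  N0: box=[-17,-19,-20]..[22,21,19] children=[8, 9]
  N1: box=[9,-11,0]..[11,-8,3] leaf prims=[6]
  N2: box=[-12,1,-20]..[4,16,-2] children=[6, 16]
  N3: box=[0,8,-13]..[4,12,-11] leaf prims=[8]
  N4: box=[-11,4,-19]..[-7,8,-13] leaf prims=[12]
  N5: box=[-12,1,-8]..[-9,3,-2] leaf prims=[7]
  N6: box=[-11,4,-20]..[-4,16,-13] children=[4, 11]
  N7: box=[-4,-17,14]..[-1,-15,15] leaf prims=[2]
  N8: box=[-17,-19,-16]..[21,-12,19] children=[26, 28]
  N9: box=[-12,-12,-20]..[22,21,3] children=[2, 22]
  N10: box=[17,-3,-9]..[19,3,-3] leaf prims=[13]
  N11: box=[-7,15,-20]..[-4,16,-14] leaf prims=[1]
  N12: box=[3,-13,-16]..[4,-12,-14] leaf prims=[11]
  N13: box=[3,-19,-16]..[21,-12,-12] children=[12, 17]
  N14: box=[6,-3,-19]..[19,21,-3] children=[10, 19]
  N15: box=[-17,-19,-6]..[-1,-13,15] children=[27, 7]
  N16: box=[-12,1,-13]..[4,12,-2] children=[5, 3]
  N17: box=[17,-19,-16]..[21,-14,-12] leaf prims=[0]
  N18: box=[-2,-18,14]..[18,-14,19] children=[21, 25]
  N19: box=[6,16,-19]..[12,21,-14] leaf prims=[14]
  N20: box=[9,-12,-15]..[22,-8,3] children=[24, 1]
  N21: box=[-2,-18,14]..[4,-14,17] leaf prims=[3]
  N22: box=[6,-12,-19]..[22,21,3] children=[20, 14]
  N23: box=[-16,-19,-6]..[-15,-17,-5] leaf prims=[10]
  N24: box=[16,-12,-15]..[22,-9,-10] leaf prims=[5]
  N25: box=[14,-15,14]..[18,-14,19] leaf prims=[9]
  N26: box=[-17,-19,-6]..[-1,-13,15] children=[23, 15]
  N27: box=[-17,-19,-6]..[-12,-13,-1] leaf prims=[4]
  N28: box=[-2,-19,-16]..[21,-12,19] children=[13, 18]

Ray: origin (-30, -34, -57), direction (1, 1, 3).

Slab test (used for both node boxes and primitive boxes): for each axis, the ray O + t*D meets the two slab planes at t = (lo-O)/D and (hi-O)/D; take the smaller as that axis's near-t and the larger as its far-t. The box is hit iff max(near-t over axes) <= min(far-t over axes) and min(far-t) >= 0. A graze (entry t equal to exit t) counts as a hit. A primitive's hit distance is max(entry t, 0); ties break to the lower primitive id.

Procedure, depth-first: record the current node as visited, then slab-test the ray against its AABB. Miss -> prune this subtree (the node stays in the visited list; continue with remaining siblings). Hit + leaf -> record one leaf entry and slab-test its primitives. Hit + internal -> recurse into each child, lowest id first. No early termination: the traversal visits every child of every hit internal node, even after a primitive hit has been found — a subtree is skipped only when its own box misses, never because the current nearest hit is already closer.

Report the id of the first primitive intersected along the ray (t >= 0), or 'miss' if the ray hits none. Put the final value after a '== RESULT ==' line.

Walk:
N0 x:[13,52] y:[15,55] z:[37/3,76/3] -> hit [15,76/3], descend [8, 9]
  N8 x:[13,51] y:[15,22] z:[41/3,76/3] -> hit [15,22], descend [26, 28]
    N26 x:[13,29] y:[15,21] z:[17,24] -> hit [17,21], descend [15, 23]
      N15 x:[13,29] y:[15,21] z:[17,24] -> hit [17,21], descend [7, 27]
        N7 x:[26,29] y:[17,19] z:[71/3,24] -> miss, prune
        N27 x:[13,18] y:[15,21] z:[17,56/3] -> hit [17,18] leaf, test {P4@t=17}
      N23 x:[14,15] y:[15,17] z:[17,52/3] -> miss, prune
    N28 x:[28,51] y:[15,22] z:[41/3,76/3] -> miss, prune
  N9 x:[18,52] y:[22,55] z:[37/3,20] -> miss, prune

Visited [0, 8, 26, 15, 7, 27, 23, 28, 9]. Tests: 9 box, 1 leaf. Nearest: P4.

== RESULT ==
4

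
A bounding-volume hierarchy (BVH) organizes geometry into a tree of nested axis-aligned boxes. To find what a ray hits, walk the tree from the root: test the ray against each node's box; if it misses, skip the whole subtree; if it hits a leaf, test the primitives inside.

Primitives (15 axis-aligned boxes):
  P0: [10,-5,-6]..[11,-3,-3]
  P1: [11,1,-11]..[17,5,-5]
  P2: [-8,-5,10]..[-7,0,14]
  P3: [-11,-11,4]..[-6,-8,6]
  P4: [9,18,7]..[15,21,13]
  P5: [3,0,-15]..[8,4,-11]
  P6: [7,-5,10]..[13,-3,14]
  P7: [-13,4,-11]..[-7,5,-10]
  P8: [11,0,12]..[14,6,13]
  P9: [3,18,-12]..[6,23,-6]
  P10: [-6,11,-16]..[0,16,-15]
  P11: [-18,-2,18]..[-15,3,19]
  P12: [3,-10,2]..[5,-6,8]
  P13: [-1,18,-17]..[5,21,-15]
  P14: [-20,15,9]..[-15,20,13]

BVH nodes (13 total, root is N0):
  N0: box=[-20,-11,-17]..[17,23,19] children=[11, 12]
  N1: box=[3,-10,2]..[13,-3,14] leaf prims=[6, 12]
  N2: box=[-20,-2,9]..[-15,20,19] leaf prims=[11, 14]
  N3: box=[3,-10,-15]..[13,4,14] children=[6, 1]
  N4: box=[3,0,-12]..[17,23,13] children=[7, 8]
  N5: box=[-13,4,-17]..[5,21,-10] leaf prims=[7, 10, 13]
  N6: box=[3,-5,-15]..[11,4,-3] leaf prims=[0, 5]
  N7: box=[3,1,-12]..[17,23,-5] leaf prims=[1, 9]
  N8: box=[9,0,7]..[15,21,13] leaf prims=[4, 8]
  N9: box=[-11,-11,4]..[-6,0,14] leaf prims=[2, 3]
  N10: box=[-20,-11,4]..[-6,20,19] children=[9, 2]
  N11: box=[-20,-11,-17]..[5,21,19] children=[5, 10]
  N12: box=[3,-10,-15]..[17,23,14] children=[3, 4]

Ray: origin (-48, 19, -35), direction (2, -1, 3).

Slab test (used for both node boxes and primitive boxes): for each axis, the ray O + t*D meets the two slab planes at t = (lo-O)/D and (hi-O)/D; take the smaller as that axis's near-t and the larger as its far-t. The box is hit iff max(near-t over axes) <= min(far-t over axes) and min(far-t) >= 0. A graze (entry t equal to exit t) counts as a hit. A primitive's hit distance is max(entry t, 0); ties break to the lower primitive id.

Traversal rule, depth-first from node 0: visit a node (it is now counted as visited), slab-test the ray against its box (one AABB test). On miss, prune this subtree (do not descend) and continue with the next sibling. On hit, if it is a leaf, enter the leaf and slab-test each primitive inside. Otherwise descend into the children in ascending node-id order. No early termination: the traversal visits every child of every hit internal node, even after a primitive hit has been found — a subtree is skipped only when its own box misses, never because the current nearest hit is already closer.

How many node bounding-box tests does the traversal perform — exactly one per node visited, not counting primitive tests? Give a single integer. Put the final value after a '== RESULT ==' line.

Trace the traversal:
N0 x:[14,65/2] y:[-4,30] z:[6,18] -> hit [14,18], descend [11, 12]
  N11 x:[14,53/2] y:[-2,30] z:[6,18] -> hit [14,18], descend [5, 10]
    N5 x:[35/2,53/2] y:[-2,15] z:[6,25/3] -> miss, prune
    N10 x:[14,21] y:[-1,30] z:[13,18] -> hit [14,18], descend [2, 9]
      N2 x:[14,33/2] y:[-1,21] z:[44/3,18] -> hit [44/3,33/2] leaf, test {P11(miss), P14(miss)}
      N9 x:[37/2,21] y:[19,30] z:[13,49/3] -> miss, prune
  N12 x:[51/2,65/2] y:[-4,29] z:[20/3,49/3] -> miss, prune

7 AABB tests over nodes [0, 11, 5, 10, 2, 9, 12]; 1 leaf entered; closest miss.

== RESULT ==
7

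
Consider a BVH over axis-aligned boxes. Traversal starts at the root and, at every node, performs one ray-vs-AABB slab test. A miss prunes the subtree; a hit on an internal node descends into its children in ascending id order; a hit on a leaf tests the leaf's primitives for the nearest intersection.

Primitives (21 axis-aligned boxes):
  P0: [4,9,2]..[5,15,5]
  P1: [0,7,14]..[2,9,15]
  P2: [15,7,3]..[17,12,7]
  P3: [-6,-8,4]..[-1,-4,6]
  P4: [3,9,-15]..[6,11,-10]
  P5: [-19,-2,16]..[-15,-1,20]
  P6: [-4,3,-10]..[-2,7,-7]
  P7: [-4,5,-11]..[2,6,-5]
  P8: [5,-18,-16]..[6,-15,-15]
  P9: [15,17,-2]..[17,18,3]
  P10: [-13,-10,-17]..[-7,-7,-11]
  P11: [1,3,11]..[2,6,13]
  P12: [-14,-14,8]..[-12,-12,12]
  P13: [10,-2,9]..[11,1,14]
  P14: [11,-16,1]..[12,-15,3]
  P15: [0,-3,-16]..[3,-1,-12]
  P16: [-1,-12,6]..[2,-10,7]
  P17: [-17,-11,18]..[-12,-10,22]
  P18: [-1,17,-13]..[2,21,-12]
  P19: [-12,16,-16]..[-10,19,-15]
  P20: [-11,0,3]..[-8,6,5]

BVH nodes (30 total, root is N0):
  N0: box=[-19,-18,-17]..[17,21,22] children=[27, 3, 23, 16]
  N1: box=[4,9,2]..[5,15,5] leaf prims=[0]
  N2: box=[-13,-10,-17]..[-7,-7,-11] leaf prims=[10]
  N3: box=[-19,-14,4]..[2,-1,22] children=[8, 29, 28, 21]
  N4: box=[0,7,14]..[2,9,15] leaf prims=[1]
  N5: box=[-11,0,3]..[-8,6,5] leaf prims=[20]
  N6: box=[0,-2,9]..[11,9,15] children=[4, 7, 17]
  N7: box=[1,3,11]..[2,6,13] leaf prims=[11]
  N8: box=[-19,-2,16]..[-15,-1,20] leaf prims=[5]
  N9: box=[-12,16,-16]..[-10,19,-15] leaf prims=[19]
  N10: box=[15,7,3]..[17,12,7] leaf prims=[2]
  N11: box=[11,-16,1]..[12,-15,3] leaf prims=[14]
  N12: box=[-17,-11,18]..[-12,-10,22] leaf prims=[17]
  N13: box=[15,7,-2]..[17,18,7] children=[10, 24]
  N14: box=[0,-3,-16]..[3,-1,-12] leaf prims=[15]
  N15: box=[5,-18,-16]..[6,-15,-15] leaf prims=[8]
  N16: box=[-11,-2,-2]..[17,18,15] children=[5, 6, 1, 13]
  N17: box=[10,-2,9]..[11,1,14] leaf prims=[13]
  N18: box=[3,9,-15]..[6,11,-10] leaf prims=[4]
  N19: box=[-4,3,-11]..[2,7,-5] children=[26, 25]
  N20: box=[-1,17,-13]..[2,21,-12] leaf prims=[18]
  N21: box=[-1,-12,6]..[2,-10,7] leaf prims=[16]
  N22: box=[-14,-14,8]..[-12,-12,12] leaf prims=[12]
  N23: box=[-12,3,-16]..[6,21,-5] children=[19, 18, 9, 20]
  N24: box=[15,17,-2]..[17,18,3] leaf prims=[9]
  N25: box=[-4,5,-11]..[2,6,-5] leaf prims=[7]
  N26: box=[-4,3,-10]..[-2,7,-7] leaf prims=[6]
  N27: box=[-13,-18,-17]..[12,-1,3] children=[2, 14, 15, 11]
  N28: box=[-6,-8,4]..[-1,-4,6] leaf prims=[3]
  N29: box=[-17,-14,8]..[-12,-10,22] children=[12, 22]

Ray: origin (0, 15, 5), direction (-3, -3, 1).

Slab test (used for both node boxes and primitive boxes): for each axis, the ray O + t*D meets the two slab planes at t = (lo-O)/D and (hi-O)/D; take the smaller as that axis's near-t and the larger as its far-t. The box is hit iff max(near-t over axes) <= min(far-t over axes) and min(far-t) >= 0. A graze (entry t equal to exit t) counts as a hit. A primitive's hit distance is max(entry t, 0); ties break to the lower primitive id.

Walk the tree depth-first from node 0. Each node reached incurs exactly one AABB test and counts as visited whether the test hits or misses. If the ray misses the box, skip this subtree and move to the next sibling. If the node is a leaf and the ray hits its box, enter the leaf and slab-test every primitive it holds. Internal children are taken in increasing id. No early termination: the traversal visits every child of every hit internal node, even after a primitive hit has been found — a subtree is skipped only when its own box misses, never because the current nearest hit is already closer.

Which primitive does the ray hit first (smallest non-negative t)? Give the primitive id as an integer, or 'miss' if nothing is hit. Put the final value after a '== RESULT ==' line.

Traverse from the root:
N0 x:[-17/3,19/3] y:[-2,11] z:[-22,17] -> hit [-2,19/3], descend [3, 16, 23, 27]
  N3 x:[-2/3,19/3] y:[16/3,29/3] z:[-1,17] -> hit [16/3,19/3], descend [8, 21, 28, 29]
    N8 x:[5,19/3] y:[16/3,17/3] z:[11,15] -> miss, prune
    N21 x:[-2/3,1/3] y:[25/3,9] z:[1,2] -> miss, prune
    N28 x:[1/3,2] y:[19/3,23/3] z:[-1,1] -> miss, prune
    N29 x:[4,17/3] y:[25/3,29/3] z:[3,17] -> miss, prune
  N16 x:[-17/3,11/3] y:[-1,17/3] z:[-7,10] -> hit [-1,11/3], descend [1, 5, 6, 13]
    N1 x:[-5/3,-4/3] y:[0,2] z:[-3,0] -> miss, prune
    N5 x:[8/3,11/3] y:[3,5] z:[-2,0] -> miss, prune
    N6 x:[-11/3,0] y:[2,17/3] z:[4,10] -> miss, prune
    N13 x:[-17/3,-5] y:[-1,8/3] z:[-7,2] -> miss, prune
  N23 x:[-2,4] y:[-2,4] z:[-21,-10] -> miss, prune
  N27 x:[-4,13/3] y:[16/3,11] z:[-22,-2] -> miss, prune

Visited [0, 3, 8, 21, 28, 29, 16, 1, 5, 6, 13, 23, 27]. Tests: 13 box, 0 leaf. Nearest: miss.

== RESULT ==
miss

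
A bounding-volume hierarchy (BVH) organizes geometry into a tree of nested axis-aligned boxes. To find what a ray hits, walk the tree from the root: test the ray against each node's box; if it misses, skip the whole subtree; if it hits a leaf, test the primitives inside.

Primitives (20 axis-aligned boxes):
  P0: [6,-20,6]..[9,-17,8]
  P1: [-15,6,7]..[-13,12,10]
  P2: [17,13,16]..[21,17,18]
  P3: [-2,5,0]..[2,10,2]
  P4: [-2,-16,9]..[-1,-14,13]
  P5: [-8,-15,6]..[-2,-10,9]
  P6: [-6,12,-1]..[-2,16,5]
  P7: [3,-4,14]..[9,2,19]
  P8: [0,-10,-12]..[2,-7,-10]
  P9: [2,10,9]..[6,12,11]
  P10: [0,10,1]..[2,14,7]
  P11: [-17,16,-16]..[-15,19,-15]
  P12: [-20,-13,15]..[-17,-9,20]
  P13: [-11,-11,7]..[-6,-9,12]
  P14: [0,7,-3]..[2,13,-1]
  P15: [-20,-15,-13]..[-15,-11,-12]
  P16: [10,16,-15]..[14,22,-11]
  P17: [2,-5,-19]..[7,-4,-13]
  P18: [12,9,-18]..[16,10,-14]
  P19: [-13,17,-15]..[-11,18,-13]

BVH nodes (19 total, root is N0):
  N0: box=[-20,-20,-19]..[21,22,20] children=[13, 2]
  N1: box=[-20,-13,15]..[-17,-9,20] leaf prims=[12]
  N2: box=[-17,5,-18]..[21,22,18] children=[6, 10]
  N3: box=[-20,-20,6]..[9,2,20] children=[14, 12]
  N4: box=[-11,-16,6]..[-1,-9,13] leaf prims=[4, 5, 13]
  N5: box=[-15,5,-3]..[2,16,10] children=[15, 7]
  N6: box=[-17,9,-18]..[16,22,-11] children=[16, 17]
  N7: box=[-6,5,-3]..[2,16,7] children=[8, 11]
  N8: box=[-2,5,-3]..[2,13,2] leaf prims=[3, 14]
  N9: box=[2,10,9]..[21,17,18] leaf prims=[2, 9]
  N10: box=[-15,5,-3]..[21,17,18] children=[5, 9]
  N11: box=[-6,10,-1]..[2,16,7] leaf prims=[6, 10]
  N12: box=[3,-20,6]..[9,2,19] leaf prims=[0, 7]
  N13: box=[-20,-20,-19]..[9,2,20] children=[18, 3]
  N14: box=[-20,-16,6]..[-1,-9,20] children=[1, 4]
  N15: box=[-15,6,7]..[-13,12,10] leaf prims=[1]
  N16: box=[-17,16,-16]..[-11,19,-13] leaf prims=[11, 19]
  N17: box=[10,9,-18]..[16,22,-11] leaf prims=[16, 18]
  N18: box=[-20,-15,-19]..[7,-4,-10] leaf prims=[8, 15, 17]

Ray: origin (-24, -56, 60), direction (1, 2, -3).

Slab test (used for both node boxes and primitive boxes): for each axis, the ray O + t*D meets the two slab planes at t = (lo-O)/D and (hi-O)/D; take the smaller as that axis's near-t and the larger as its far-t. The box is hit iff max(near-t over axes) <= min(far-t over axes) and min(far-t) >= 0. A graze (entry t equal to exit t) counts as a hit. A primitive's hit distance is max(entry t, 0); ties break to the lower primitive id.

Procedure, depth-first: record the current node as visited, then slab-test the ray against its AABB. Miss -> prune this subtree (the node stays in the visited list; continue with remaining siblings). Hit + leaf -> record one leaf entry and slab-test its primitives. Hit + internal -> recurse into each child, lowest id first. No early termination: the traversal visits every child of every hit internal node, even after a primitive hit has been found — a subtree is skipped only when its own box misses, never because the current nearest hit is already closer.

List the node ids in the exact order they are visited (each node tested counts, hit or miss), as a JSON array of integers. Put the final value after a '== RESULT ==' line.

Trace the traversal:
N0 x:[4,45] y:[18,39] z:[40/3,79/3] -> hit [18,79/3], descend [2, 13]
  N2 x:[7,45] y:[61/2,39] z:[14,26] -> miss, prune
  N13 x:[4,33] y:[18,29] z:[40/3,79/3] -> hit [18,79/3], descend [3, 18]
    N3 x:[4,33] y:[18,29] z:[40/3,18] -> hit [18,18], descend [12, 14]
      N12 x:[27,33] y:[18,29] z:[41/3,18] -> miss, prune
      N14 x:[4,23] y:[20,47/2] z:[40/3,18] -> miss, prune
    N18 x:[4,31] y:[41/2,26] z:[70/3,79/3] -> hit [70/3,26] leaf, test {P8@t=24, P15(miss), P17@t=26}

Visited [0, 2, 13, 3, 12, 14, 18]. Tests: 7 box, 1 leaf. Nearest: P8.

== RESULT ==
[0, 2, 13, 3, 12, 14, 18]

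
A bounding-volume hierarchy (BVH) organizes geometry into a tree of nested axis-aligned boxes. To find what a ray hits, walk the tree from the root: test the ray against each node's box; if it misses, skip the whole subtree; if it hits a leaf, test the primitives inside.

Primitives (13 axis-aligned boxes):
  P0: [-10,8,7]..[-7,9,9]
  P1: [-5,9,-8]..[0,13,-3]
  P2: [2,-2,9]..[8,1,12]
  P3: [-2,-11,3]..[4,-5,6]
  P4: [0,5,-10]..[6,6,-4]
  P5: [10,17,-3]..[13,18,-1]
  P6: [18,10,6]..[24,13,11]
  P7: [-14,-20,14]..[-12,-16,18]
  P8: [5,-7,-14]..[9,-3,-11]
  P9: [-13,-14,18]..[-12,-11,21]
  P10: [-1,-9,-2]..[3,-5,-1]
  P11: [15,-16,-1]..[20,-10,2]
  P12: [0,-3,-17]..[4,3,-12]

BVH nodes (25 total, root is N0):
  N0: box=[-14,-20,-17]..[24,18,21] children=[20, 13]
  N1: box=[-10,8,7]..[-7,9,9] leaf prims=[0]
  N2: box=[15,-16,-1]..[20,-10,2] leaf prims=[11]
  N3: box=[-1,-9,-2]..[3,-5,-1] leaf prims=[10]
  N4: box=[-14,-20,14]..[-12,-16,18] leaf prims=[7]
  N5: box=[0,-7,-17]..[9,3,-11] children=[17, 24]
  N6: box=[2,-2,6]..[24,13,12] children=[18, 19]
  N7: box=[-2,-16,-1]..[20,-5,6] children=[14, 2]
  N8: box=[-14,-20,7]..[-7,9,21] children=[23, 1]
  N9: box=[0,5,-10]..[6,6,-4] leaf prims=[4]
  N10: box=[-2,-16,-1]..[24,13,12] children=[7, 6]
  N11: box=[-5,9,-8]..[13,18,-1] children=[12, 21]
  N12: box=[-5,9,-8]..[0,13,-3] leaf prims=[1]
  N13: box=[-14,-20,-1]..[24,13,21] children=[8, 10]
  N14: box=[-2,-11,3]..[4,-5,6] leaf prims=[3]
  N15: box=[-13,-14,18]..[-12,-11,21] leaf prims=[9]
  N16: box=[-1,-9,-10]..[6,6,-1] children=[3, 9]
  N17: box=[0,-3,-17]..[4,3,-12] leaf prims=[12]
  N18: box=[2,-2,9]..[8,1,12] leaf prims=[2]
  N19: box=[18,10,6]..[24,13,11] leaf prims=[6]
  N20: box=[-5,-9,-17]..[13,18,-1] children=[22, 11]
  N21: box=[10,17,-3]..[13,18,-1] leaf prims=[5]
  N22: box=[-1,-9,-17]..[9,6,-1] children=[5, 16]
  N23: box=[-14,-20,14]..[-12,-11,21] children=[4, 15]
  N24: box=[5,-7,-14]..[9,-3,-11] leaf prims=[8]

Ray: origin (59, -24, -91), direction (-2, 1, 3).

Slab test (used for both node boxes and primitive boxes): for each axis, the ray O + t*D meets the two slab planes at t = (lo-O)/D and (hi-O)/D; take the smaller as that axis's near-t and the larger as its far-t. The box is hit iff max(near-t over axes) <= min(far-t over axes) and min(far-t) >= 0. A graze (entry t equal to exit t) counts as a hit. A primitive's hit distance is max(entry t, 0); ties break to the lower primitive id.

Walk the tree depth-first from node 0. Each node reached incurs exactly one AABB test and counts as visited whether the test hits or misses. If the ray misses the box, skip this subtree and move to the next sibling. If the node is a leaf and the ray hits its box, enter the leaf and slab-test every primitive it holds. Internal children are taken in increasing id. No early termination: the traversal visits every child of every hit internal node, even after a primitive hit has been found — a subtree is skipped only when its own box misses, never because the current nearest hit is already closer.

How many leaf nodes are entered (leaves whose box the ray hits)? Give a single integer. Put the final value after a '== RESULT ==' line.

Traverse from the root:
N0 x:[35/2,73/2] y:[4,42] z:[74/3,112/3] -> hit [74/3,73/2], descend [13, 20]
  N13 x:[35/2,73/2] y:[4,37] z:[30,112/3] -> hit [30,73/2], descend [8, 10]
    N8 x:[33,73/2] y:[4,33] z:[98/3,112/3] -> hit [33,33], descend [1, 23]
      N1 x:[33,69/2] y:[32,33] z:[98/3,100/3] -> hit [33,33] leaf, test {P0@t=33}
      N23 x:[71/2,73/2] y:[4,13] z:[35,112/3] -> miss, prune
    N10 x:[35/2,61/2] y:[8,37] z:[30,103/3] -> hit [30,61/2], descend [6, 7]
      N6 x:[35/2,57/2] y:[22,37] z:[97/3,103/3] -> miss, prune
      N7 x:[39/2,61/2] y:[8,19] z:[30,97/3] -> miss, prune
  N20 x:[23,32] y:[15,42] z:[74/3,30] -> hit [74/3,30], descend [11, 22]
    N11 x:[23,32] y:[33,42] z:[83/3,30] -> miss, prune
    N22 x:[25,30] y:[15,30] z:[74/3,30] -> hit [25,30], descend [5, 16]
      N5 x:[25,59/2] y:[17,27] z:[74/3,80/3] -> hit [25,80/3], descend [17, 24]
        N17 x:[55/2,59/2] y:[21,27] z:[74/3,79/3] -> miss, prune
        N24 x:[25,27] y:[17,21] z:[77/3,80/3] -> miss, prune
      N16 x:[53/2,30] y:[15,30] z:[27,30] -> hit [27,30], descend [3, 9]
        N3 x:[28,30] y:[15,19] z:[89/3,30] -> miss, prune
        N9 x:[53/2,59/2] y:[29,30] z:[27,29] -> hit [29,29] leaf, test {P4@t=29}

Visited [0, 13, 8, 1, 23, 10, 6, 7, 20, 11, 22, 5, 17, 24, 16, 3, 9]. Tests: 17 box, 2 leaf. Nearest: P4.

== RESULT ==
2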